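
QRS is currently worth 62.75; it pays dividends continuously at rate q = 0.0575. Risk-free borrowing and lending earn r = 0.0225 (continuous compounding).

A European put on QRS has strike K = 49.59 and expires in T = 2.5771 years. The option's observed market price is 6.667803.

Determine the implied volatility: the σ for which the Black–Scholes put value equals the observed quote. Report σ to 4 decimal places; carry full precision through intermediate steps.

At σ = 0.3100 the Black–Scholes value reproduces the quote:
σ√T = 0.31·√2.5771 = 0.497654
d₁ = (ln(S/K) + (r−q+σ²/2)T) / (σ√T) = (ln(62.75/49.59) + (0.0225−0.0575+0.31²/2)·2.5771) / 0.497654 = (0.235369 + 0.033631) / 0.497654 = 0.540537
d₂ = d₁ − σ√T = 0.540537 − 0.497654 = 0.042884
e^{−rT} = 0.943664
e^{−qT} = 0.862273
N(−d₁) = 0.294413,  N(−d₂) = 0.482897
V = K·e^{−rT}·N(−d₂) − S·e^{−qT}·N(−d₁) = 22.597806 − 15.930003 = 6.667803 (the observed quote) — the price is monotone increasing in volatility, hence this σ is the only solution

sigma = 0.3100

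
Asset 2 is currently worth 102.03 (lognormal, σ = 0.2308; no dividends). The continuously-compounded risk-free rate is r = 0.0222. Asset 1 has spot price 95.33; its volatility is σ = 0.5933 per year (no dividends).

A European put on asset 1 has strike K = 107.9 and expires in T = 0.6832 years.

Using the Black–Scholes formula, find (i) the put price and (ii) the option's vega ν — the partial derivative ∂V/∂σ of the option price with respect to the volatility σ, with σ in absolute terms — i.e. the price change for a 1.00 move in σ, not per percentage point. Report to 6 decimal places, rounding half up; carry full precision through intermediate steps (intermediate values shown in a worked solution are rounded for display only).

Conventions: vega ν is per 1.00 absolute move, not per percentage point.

price = 25.465753
ν = 31.426289

σ√T = 0.5933·√0.6832 = 0.490398
d₁ = (ln(S/K) + (r+σ²/2)T) / (σ√T) = (ln(95.33/107.9) + (0.0222+0.5933²/2)·0.6832) / 0.490398 = (-0.123860 + 0.135412) / 0.490398 = 0.023556
d₂ = d₁ − σ√T = 0.023556 − 0.490398 = -0.466842
e^{−rT} = 0.984947
N(−d₁) = 0.490604,  N(−d₂) = 0.679694
Put price V = K·e^{−rT}·N(−d₂) − S·N(−d₁) = 72.234990 − 46.769237 = 25.465753
φ(d₁) = (1/√(2π))·e^{−d₁²/2} = 0.398832
ν = S·φ(d₁)·√T = 31.426289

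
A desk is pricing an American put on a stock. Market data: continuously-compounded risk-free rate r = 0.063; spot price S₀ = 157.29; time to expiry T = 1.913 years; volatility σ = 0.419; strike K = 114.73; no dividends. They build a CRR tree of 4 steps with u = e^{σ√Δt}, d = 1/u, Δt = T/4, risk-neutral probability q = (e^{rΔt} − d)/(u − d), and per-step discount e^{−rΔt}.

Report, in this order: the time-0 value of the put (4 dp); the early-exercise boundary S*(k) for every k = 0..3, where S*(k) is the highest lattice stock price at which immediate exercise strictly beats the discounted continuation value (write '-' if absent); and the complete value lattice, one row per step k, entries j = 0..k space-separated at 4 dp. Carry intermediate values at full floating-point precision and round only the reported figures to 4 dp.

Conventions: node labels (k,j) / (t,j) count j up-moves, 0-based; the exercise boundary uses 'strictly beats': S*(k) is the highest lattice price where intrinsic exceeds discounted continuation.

price = 11.0391
boundary = - - - 65.9439
tree:
11.0391
18.7270 3.4175
30.8668 6.7746 0.0000
48.7861 13.4295 0.0000 0.0000
65.3748 26.6217 0.0000 0.0000 0.0000

Δt=0.47825  u=1.33611  d=0.74844  q=0.48011  discount=0.97032
step 4 (expiry): payoffs max(K−S,0) = 65.3748 26.6217 0.0000 0.0000 0.0000
step 3: (k=3,j=0): S=65.9439, K−S=48.7861, hold=45.3808 ⇒ V=48.7861 exercise | (k=3,j=1): S=117.7224, K−S=0.0000, hold=13.4295 ⇒ V=13.4295 continue | (k=3,j=2): S=210.1567, K−S=0.0000, hold=0.0000 ⇒ V=0.0000 continue | (k=3,j=3): S=375.1693, K−S=0.0000, hold=0.0000 ⇒ V=0.0000 continue  boundary S*=65.9439
step 2: (k=2,j=0): S=88.1083, K−S=26.6217, hold=30.8668 ⇒ V=30.8668 continue | (k=2,j=1): S=157.2900, K−S=0.0000, hold=6.7746 ⇒ V=6.7746 continue | (k=2,j=2): S=280.7923, K−S=0.0000, hold=0.0000 ⇒ V=0.0000 continue  boundary S*=-
step 1: (k=1,j=0): S=117.7224, K−S=0.0000, hold=18.7270 ⇒ V=18.7270 continue | (k=1,j=1): S=210.1567, K−S=0.0000, hold=3.4175 ⇒ V=3.4175 continue  boundary S*=-
step 0: (k=0,j=0): S=157.2900, K−S=0.0000, hold=11.0391 ⇒ V=11.0391 continue  boundary S*=-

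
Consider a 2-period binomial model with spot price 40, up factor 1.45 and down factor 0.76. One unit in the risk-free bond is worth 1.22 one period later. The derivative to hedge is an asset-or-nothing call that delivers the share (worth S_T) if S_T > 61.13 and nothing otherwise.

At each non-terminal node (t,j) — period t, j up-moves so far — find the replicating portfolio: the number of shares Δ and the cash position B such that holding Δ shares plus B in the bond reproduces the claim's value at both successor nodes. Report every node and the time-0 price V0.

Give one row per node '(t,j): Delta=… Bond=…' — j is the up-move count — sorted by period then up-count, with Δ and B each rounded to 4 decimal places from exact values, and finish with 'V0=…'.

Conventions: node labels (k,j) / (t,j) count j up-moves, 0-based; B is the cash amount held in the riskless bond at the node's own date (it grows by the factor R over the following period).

(0,0): Delta=1.6651 Bond=-41.4906
(1,0): Delta=0.0000 Bond=0.0000
(1,1): Delta=2.1014 Bond=-75.9278
V0=25.1127

Since d<R<u, set p* = (R−d)/(u−d) = 0.6667; price each node as the discounted p*-expectation of its children.
Terminal payoffs: V(2,0)=0.0000, V(2,1)=0.0000, V(2,2)=84.1000
(1,0): S=30.4000. Δ = (V_up−V_dn)/(S_up−S_dn) = (0.0000−0.0000)/(44.0800−23.1040) = 0.0000. V = [p*·0.0000 + (1−p*)·0.0000]/1.22 = 0.0000. B = V − Δ·S = 0.0000.
(1,1): S=58.0000. Δ = (V_up−V_dn)/(S_up−S_dn) = (84.1000−0.0000)/(84.1000−44.0800) = 2.1014. V = [p*·84.1000 + (1−p*)·0.0000]/1.22 = 45.9563. B = V − Δ·S = -75.9278.
(0,0): S=40.0000. Δ = (V_up−V_dn)/(S_up−S_dn) = (45.9563−0.0000)/(58.0000−30.4000) = 1.6651. V = [p*·45.9563 + (1−p*)·0.0000]/1.22 = 25.1127. B = V − Δ·S = -41.4906.
Sanity check at the root: Δ(0,0)·S0 + B(0,0) reproduces V0 = 25.1127.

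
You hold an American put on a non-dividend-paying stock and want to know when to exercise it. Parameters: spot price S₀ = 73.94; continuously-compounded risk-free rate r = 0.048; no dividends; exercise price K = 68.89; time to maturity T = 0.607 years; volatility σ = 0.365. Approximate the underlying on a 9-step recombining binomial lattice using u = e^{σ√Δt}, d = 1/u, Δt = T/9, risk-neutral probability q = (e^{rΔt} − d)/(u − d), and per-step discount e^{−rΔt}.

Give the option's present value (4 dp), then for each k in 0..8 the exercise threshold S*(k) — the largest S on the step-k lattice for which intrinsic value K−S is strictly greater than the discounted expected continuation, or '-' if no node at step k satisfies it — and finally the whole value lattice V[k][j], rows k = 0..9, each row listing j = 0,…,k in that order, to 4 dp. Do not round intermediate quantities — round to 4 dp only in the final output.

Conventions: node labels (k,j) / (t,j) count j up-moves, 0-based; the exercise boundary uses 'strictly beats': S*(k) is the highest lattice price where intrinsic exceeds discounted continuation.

Δt=0.06744, u=1.09943, d=0.90956, q=0.49340, disc=e^(-rΔt)=0.99677
k=9 terminal: V=max(K-S,0) → 37.3853 30.8089 22.8597 13.2511 1.6369 0.0000 0.0000 0.0000 0.0000 0.0000
k=8: j=0 S=34.6372 intr=34.2528 cont=34.0302 V=34.2528[EX]; j=1 S=41.8675 intr=27.0225 cont=26.7999 V=27.0225[EX]; j=2 S=50.6071 intr=18.2829 cont=18.0603 V=18.2829[EX]; j=3 S=61.1710 intr=7.7190 cont=7.4964 V=7.7190[EX]; j=4 S=73.9400 intr=0.0000 cont=0.8266 V=0.8266[hold]; j=5 S=89.3745 intr=0.0000 cont=0.0000 V=0.0000[hold]; j=6 S=108.0309 intr=0.0000 cont=0.0000 V=0.0000[hold]; j=7 S=130.5816 intr=0.0000 cont=0.0000 V=0.0000[hold]; j=8 S=157.8397 intr=0.0000 cont=0.0000 V=0.0000[hold]  S*(8)=61.1710
k=7: j=0 S=38.0811 intr=30.8089 cont=30.5862 V=30.8089[EX]; j=1 S=46.0303 intr=22.8597 cont=22.6370 V=22.8597[EX]; j=2 S=55.6389 intr=13.2511 cont=13.0285 V=13.2511[EX]; j=3 S=67.2531 intr=1.6369 cont=4.3044 V=4.3044[hold]; j=4 S=81.2918 intr=0.0000 cont=0.4174 V=0.4174[hold]; j=5 S=98.2609 intr=0.0000 cont=0.0000 V=0.0000[hold]; j=6 S=118.7722 intr=0.0000 cont=0.0000 V=0.0000[hold]; j=7 S=143.5652 intr=0.0000 cont=0.0000 V=0.0000[hold]  S*(7)=55.6389
k=6: j=0 S=41.8675 intr=27.0225 cont=26.7999 V=27.0225[EX]; j=1 S=50.6071 intr=18.2829 cont=18.0603 V=18.2829[EX]; j=2 S=61.1710 intr=7.7190 cont=8.8083 V=8.8083[hold]; j=3 S=73.9400 intr=0.0000 cont=2.3788 V=2.3788[hold]; j=4 S=89.3745 intr=0.0000 cont=0.2108 V=0.2108[hold]; j=5 S=108.0309 intr=0.0000 cont=0.0000 V=0.0000[hold]; j=6 S=130.5816 intr=0.0000 cont=0.0000 V=0.0000[hold]  S*(6)=50.6071
k=5: j=0 S=46.0303 intr=22.8597 cont=22.6370 V=22.8597[EX]; j=1 S=55.6389 intr=13.2511 cont=13.5642 V=13.5642[hold]; j=2 S=67.2531 intr=1.6369 cont=5.6178 V=5.6178[hold]; j=3 S=81.2918 intr=0.0000 cont=1.3049 V=1.3049[hold]; j=4 S=98.2609 intr=0.0000 cont=0.1064 V=0.1064[hold]; j=5 S=118.7722 intr=0.0000 cont=0.0000 V=0.0000[hold]  S*(5)=46.0303
k=4: j=0 S=50.6071 intr=18.2829 cont=18.2142 V=18.2829[EX]; j=1 S=61.1710 intr=7.7190 cont=9.6123 V=9.6123[hold]; j=2 S=73.9400 intr=0.0000 cont=3.4785 V=3.4785[hold]; j=3 S=89.3745 intr=0.0000 cont=0.7113 V=0.7113[hold]; j=4 S=108.0309 intr=0.0000 cont=0.0537 V=0.0537[hold]  S*(4)=50.6071
k=3: j=0 S=55.6389 intr=13.2511 cont=13.9596 V=13.9596[hold]; j=1 S=67.2531 intr=1.6369 cont=6.5646 V=6.5646[hold]; j=2 S=81.2918 intr=0.0000 cont=2.1063 V=2.1063[hold]; j=3 S=98.2609 intr=0.0000 cont=0.3856 V=0.3856[hold]  S*(3)=-
k=2: j=0 S=61.1710 intr=7.7190 cont=10.2776 V=10.2776[hold]; j=1 S=73.9400 intr=0.0000 cont=4.3508 V=4.3508[hold]; j=2 S=89.3745 intr=0.0000 cont=1.2533 V=1.2533[hold]  S*(2)=-
k=1: j=0 S=67.2531 intr=1.6369 cont=7.3295 V=7.3295[hold]; j=1 S=81.2918 intr=0.0000 cont=2.8133 V=2.8133[hold]  S*(1)=-
k=0: j=0 S=73.9400 intr=0.0000 cont=5.0848 V=5.0848[hold]  S*(0)=-

price = 5.0848
boundary = - - - - 50.6071 46.0303 50.6071 55.6389 61.1710
tree:
5.0848
7.3295 2.8133
10.2776 4.3508 1.2533
13.9596 6.5646 2.1063 0.3856
18.2829 9.6123 3.4785 0.7113 0.0537
22.8597 13.5642 5.6178 1.3049 0.1064 0.0000
27.0225 18.2829 8.8083 2.3788 0.2108 0.0000 0.0000
30.8089 22.8597 13.2511 4.3044 0.4174 0.0000 0.0000 0.0000
34.2528 27.0225 18.2829 7.7190 0.8266 0.0000 0.0000 0.0000 0.0000
37.3853 30.8089 22.8597 13.2511 1.6369 0.0000 0.0000 0.0000 0.0000 0.0000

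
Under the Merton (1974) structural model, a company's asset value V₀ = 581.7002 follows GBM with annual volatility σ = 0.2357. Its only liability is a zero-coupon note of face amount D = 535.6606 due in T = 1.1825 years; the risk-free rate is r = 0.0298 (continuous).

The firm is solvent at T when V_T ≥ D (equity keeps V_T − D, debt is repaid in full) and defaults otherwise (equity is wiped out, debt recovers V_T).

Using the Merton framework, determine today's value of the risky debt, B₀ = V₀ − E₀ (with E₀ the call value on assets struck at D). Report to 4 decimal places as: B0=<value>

B0=487.6177

Equity is a call on the firm's assets struck at D = 535.6606:
d₁ = [ln(V₀/D) + (r + σ²/2)T] / (σ√T)
   = [ln(581.7002/535.6606) + (0.0298 + 0.5·0.2357²)·1.1825] / (0.2357·√1.1825)
   = [0.082454 + 0.068085] / 0.256307 = 0.587341
d₂ = d₁ − σ√T = 0.587341 − 0.256307 = 0.331034
N(d₁) = 0.721513,  N(d₂) = 0.629691,  e^(−rT) = 0.965375
E₀ = V₀·N(d₁) − D·e^(−rT)·N(d₂)
   = 581.7002·0.721513 − 535.6606·0.965375·0.629691 = 94.082549
B₀ = V₀ − E₀ = 581.7002 − 94.082549 = 487.617651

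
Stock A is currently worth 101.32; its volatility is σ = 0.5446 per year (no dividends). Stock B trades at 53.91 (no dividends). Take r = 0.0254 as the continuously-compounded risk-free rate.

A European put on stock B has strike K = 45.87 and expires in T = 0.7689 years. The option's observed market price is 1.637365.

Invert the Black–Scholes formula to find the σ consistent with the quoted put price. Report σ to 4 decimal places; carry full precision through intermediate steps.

sigma = 0.2818

At σ = 0.2818 the Black–Scholes value reproduces the quote:
σ√T = 0.2818·√0.7689 = 0.247102
d₁ = (ln(S/K) + (r+σ²/2)T) / (σ√T) = (ln(53.91/45.87) + (0.0254+0.2818²/2)·0.7689) / 0.247102 = (0.161505 + 0.050060) / 0.247102 = 0.856183
d₂ = d₁ − σ√T = 0.856183 − 0.247102 = 0.609081
e^{−rT} = 0.980659
N(−d₁) = 0.195948,  N(−d₂) = 0.271235
V = K·e^{−rT}·N(−d₂) − S·N(−d₁) = 12.200935 − 10.563570 = 1.637365 (the observed quote) — the price is monotone increasing in volatility, hence this σ is the only solution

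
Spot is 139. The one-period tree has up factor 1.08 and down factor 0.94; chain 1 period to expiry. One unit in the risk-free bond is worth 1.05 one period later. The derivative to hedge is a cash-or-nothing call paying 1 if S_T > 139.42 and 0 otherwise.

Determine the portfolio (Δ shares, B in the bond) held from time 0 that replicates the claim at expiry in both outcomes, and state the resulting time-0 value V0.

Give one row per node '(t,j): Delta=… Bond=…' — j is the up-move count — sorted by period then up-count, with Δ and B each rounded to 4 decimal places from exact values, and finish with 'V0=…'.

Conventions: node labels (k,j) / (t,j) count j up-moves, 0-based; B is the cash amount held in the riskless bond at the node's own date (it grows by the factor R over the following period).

(0,0): Delta=0.0514 Bond=-6.3946
V0=0.7483

Under the risk-neutral measure, an up-move has probability p* = (R−d)/(u−d) = 0.7857 and values discount at R = 1.05.
At maturity the claim pays: V(1,0)=0.0000, V(1,1)=1.0000
  t=0,j=0: stock 139.0000 → up 150.1200 (V=1.0000), down 130.6600 (V=0.0000). Price 0.7483; hedge Δ=0.0514, bond B=-6.3946.
As a check, the time-0 holding Δ(0,0)·S0 + B(0,0) comes to 0.7483 — exactly V0.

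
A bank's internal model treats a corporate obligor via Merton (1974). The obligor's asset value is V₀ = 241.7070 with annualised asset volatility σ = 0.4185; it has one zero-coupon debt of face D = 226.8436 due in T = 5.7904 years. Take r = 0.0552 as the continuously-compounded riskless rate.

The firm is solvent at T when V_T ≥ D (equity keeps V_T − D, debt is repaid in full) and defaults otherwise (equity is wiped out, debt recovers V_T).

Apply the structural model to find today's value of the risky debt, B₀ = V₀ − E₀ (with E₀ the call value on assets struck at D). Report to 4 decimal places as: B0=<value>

B0=119.8480

Work the structural quantities from V₀ = 241.7070 against face 226.8436:
d₁ = [ln(V₀/D) + (r + σ²/2)T] / (σ√T)
   = [ln(241.7070/226.8436) + (0.0552 + 0.5·0.4185²)·5.7904] / (0.4185·√5.7904)
   = [0.063465 + 0.826702] / 1.007047 = 0.883938
d₂ = d₁ − σ√T = 0.883938 − 1.007047 = -0.123109
N(d₁) = 0.811635,  N(d₂) = 0.451010,  e^(−rT) = 0.726418
E₀ = V₀·N(d₁) − D·e^(−rT)·N(d₂)
   = 241.7070·0.811635 − 226.8436·0.726418·0.451010 = 121.858961
B₀ = V₀ − E₀ = 241.7070 − 121.858961 = 119.848039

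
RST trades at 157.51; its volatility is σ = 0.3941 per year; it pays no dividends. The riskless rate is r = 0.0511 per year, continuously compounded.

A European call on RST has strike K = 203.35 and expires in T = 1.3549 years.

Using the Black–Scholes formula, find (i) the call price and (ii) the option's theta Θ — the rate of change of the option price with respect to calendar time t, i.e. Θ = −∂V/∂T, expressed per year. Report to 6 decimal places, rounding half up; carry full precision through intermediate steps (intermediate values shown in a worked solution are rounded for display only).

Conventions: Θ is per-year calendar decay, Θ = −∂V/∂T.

σ√T = 0.3941·√1.3549 = 0.458733
d₁ = (ln(S/K) + (r+σ²/2)T) / (σ√T) = (ln(157.51/203.35) + (0.0511+0.3941²/2)·1.3549) / 0.458733 = (-0.255440 + 0.174453) / 0.458733 = -0.176543
d₂ = d₁ − σ√T = -0.176543 − 0.458733 = -0.635276
e^{−rT} = 0.933107
N(d₁) = 0.429934,  N(d₂) = 0.262624
Call price V = S·N(d₁) − K·e^{−rT}·N(d₂) = 67.718833 − 49.832211 = 17.886622
φ(d₁) = (1/√(2π))·e^{−d₁²/2} = 0.392773
Θ = −S·φ(d₁)·σ/(2√T) − r·K·e^{−rT}·N(d₂) = −10.473047 − 2.546426 = -13.019473

price = 17.886622
Θ = -13.019473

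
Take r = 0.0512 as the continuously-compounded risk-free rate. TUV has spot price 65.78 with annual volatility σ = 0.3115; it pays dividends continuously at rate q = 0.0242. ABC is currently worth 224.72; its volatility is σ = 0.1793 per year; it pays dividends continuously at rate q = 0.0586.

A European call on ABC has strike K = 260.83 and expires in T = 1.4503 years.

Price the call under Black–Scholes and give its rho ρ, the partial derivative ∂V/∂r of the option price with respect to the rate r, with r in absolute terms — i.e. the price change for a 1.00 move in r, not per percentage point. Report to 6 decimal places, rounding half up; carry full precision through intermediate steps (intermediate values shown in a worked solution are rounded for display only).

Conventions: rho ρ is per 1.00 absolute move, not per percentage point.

price = 6.422865
ρ = 69.638512

σ√T = 0.1793·√1.4503 = 0.215928
d₁ = (ln(S/K) + (r−q+σ²/2)T) / (σ√T) = (ln(224.72/260.83) + (0.0512−0.0586+0.1793²/2)·1.4503) / 0.215928 = (-0.149014 + 0.012580) / 0.215928 = -0.631846
d₂ = d₁ − σ√T = -0.631846 − 0.215928 = -0.847775
e^{−rT} = 0.928435
e^{−qT} = 0.918524
N(d₁) = 0.263744,  N(d₂) = 0.198282
Call price V = S·e^{−qT}·N(d₁) − K·e^{−rT}·N(d₂) = 54.439490 − 48.016625 = 6.422865
ρ = K·T·e^{−rT}·N(d₂) = 69.638512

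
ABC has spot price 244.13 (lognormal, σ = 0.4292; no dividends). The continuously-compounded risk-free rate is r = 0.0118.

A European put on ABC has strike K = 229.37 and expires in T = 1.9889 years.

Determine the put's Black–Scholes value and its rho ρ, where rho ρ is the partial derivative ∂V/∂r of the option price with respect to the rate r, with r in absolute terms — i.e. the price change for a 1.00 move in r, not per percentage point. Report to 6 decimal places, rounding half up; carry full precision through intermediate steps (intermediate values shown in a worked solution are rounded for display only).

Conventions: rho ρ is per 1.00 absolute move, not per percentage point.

σ√T = 0.4292·√1.9889 = 0.605294
d₁ = (ln(S/K) + (r+σ²/2)T) / (σ√T) = (ln(244.13/229.37) + (0.0118+0.4292²/2)·1.9889) / 0.605294 = (0.062364 + 0.206659) / 0.605294 = 0.444452
d₂ = d₁ − σ√T = 0.444452 − 0.605294 = -0.160842
e^{−rT} = 0.976804
N(−d₁) = 0.328358,  N(−d₂) = 0.563891
Put price V = K·e^{−rT}·N(−d₂) − S·N(−d₁) = 126.339583 − 80.162059 = 46.177524
ρ = −K·T·e^{−rT}·N(−d₂) = -251.276796

price = 46.177524
ρ = -251.276796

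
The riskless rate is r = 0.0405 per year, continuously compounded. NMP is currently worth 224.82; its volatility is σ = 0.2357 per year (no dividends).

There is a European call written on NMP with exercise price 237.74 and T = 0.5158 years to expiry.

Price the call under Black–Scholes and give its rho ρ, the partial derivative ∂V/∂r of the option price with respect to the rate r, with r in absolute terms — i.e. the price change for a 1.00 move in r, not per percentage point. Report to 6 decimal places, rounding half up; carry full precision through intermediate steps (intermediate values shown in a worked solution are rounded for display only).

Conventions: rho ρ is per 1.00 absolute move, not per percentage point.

price = 11.759550
ρ = 46.283244

σ√T = 0.2357·√0.5158 = 0.169278
d₁ = (ln(S/K) + (r+σ²/2)T) / (σ√T) = (ln(224.82/237.74) + (0.0405+0.2357²/2)·0.5158) / 0.169278 = (-0.055878 + 0.035217) / 0.169278 = -0.122049
d₂ = d₁ − σ√T = -0.122049 − 0.169278 = -0.291327
e^{−rT} = 0.979327
N(d₁) = 0.451430,  N(d₂) = 0.385401
Call price V = S·N(d₁) − K·e^{−rT}·N(d₂) = 101.490539 − 89.730989 = 11.759550
ρ = K·T·e^{−rT}·N(d₂) = 46.283244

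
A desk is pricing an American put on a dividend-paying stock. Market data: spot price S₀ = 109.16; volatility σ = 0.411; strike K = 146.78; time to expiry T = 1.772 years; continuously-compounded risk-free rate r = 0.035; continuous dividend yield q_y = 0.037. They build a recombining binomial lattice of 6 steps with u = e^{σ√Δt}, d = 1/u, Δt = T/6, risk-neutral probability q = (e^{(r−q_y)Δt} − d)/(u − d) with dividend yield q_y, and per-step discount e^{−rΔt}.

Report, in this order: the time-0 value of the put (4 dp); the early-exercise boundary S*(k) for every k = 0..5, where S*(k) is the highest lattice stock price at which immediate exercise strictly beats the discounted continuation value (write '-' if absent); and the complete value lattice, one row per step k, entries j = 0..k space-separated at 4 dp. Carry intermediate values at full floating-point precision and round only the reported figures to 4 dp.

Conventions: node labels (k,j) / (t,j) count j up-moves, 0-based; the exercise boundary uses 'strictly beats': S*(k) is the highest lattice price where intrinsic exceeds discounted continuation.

price = 49.0358
boundary = - - 69.8327 55.8543 69.8327 87.3094
tree:
49.0358
62.5050 33.2560
76.9473 45.8178 18.2468
90.9257 60.7750 28.0921 6.2998
102.1061 76.9473 41.8729 11.4294 0.0000
111.0485 90.9257 59.4706 20.7358 0.0000 0.0000
118.2009 102.1061 76.9473 37.6200 0.0000 0.0000 0.0000

Δt=0.29533, u=1.25027, d=0.79983, q=0.44308, disc=e^(-rΔt)=0.98972
k=6 terminal: V=max(K-S,0) → 118.2009 102.1061 76.9473 37.6200 0.0000 0.0000 0.0000
k=5: j=0 S=35.7315 intr=111.0485 cont=109.9274 V=111.0485[EX]; j=1 S=55.8543 intr=90.9257 cont=90.0233 V=90.9257[EX]; j=2 S=87.3094 intr=59.4706 cont=58.9100 V=59.4706[EX]; j=3 S=136.4790 intr=10.3010 cont=20.7358 V=20.7358[hold]; j=4 S=213.3392 intr=0.0000 cont=0.0000 V=0.0000[hold]; j=5 S=333.4843 intr=0.0000 cont=0.0000 V=0.0000[hold]  S*(5)=87.3094
k=4: j=0 S=44.6739 intr=102.1061 cont=101.0822 V=102.1061[EX]; j=1 S=69.8327 intr=76.9473 cont=76.1968 V=76.9473[EX]; j=2 S=109.1600 intr=37.6200 cont=41.8729 V=41.8729[hold]; j=3 S=170.6351 intr=0.0000 cont=11.4294 V=11.4294[hold]; j=4 S=266.7307 intr=0.0000 cont=0.0000 V=0.0000[hold]  S*(4)=69.8327
k=3: j=0 S=55.8543 intr=90.9257 cont=90.0233 V=90.9257[EX]; j=1 S=87.3094 intr=59.4706 cont=60.7750 V=60.7750[hold]; j=2 S=136.4790 intr=10.3010 cont=28.0921 V=28.0921[hold]; j=3 S=213.3392 intr=0.0000 cont=6.2998 V=6.2998[hold]  S*(3)=55.8543
k=2: j=0 S=69.8327 intr=76.9473 cont=76.7689 V=76.9473[EX]; j=1 S=109.1600 intr=37.6200 cont=45.8178 V=45.8178[hold]; j=2 S=170.6351 intr=0.0000 cont=18.2468 V=18.2468[hold]  S*(2)=69.8327
k=1: j=0 S=87.3094 intr=59.4706 cont=62.5050 V=62.5050[hold]; j=1 S=136.4790 intr=10.3010 cont=33.2560 V=33.2560[hold]  S*(1)=-
k=0: j=0 S=109.1600 intr=37.6200 cont=49.0358 V=49.0358[hold]  S*(0)=-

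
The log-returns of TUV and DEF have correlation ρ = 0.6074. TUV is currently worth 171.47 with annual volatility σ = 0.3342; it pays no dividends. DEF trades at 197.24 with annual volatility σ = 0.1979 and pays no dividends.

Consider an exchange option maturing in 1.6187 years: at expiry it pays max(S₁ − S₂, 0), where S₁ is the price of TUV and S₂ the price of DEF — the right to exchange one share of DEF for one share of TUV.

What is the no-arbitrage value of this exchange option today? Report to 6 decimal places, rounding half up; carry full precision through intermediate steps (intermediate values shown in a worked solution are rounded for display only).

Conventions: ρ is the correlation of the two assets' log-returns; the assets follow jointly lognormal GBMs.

σ_eff = √(σ₁² + σ₂² − 2ρσ₁σ₂) = √(0.3342² + 0.1979² − 2·0.6074·0.3342·0.1979) = 0.265536
d₁ = (ln(S₁/S₂) + (q₂ − q₁ + σ_eff²/2)T) / (σ_eff√T) = (ln(171.47/197.24) + (0.0 − 0.0 + 0.035255)·1.6187) / 0.337837 = -0.245522
d₂ = d₁ − σ_eff√T = -0.245522 − 0.337837 = -0.583358
N(d₁) = 0.403026,  N(d₂) = 0.279826
V = S₁·e^{−q₁T}·N(d₁) − S₂·e^{−q₂T}·N(d₂) = 69.106921 − 55.192903 = 13.914017
Key observation: the rate r is irrelevant here: denominating values in DEF turns the exchange into a ratio option on S₁/S₂, and discounting at r drops out.

exchange price = 13.914017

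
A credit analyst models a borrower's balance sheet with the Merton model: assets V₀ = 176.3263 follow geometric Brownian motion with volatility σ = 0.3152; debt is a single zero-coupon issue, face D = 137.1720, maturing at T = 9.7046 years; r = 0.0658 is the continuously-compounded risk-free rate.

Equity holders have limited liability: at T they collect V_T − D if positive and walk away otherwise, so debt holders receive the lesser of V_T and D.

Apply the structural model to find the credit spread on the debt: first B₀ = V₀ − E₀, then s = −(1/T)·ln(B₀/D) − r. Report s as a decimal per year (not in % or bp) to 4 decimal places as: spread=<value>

spread=0.0157

Work the structural quantities from V₀ = 176.3263 against face 137.1720:
d₁ = [ln(V₀/D) + (r + σ²/2)T] / (σ√T)
   = [ln(176.3263/137.1720) + (0.0658 + 0.5·0.3152²)·9.7046] / (0.3152·√9.7046)
   = [0.251101 + 1.120644] / 0.981918 = 1.397006
d₂ = d₁ − σ√T = 1.397006 − 0.981918 = 0.415088
N(d₁) = 0.918794,  N(d₂) = 0.660961,  e^(−rT) = 0.528051
E₀ = V₀·N(d₁) − D·e^(−rT)·N(d₂)
   = 176.3263·0.918794 − 137.1720·0.528051·0.660961 = 114.131625
B₀ = V₀ − E₀ = 176.3263 − 114.131625 = 62.194675
spread = −(1/T)·ln(B₀/D) − r = −(1/9.7046)·ln(62.194675/137.1720) − 0.0658 = 0.01570426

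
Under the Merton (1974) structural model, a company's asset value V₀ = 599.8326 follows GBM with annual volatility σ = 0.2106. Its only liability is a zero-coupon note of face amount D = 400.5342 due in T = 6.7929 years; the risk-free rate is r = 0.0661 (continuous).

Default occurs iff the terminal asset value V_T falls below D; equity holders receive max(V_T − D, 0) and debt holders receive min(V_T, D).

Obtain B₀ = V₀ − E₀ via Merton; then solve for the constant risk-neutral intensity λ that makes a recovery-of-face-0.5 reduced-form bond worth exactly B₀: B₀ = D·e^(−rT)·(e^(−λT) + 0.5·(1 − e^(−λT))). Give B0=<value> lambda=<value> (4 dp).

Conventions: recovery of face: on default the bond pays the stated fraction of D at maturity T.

Equity is a call on the firm's assets struck at D = 400.5342:
d₁ = [ln(V₀/D) + (r + σ²/2)T] / (σ√T)
   = [ln(599.8326/400.5342) + (0.0661 + 0.5·0.2106²)·6.7929] / (0.2106·√6.7929)
   = [0.403851 + 0.599651] / 0.548891 = 1.828237
d₂ = d₁ − σ√T = 1.828237 − 0.548891 = 1.279347
N(d₁) = 0.966243,  N(d₂) = 0.899612,  e^(−rT) = 0.638259
E₀ = V₀·N(d₁) − D·e^(−rT)·N(d₂)
   = 599.8326·0.966243 − 400.5342·0.638259·0.899612 = 349.602938
B₀ = V₀ − E₀ = 599.8326 − 349.602938 = 250.229662
e^(−λT) = (B₀·e^(rT)/D − 0.5)/(1 − 0.5) = (250.2297·1.566761/400.5342 − 0.5)/0.5 = 0.95763676
λ = −ln(0.95763676)/6.7929 = 0.006372

B0=250.2297 lambda=0.0064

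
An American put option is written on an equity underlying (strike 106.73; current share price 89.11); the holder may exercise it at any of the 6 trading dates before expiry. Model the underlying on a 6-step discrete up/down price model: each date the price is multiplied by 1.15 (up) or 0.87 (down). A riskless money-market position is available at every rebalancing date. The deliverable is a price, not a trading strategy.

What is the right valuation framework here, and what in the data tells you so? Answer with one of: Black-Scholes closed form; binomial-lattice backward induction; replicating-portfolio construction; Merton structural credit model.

framework: binomial-lattice backward induction

Key observation: the defining feature is the embedded early-exercise option across 6 discrete dates on the spot-89.11 tree; pricing the strike-106.73 put means working backward with an exercise test at every node.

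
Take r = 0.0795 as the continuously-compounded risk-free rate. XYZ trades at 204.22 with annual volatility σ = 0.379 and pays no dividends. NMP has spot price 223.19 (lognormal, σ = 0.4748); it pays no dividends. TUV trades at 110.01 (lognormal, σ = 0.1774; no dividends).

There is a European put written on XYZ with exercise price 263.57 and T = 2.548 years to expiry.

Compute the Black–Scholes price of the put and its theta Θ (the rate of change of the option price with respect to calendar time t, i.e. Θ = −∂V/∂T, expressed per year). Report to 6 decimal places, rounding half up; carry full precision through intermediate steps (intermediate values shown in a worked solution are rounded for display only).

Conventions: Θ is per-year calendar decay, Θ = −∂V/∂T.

σ√T = 0.379·√2.548 = 0.604977
d₁ = (ln(S/K) + (r+σ²/2)T) / (σ√T) = (ln(204.22/263.57) + (0.0795+0.379²/2)·2.548) / 0.604977 = (-0.255121 + 0.385565) / 0.604977 = 0.215617
d₂ = d₁ − σ√T = 0.215617 − 0.604977 = -0.389360
e^{−rT} = 0.816633
N(−d₁) = 0.414643,  N(−d₂) = 0.651495
Put price V = K·e^{−rT}·N(−d₂) − S·N(−d₁) = 140.227688 − 84.678405 = 55.549283
φ(d₁) = (1/√(2π))·e^{−d₁²/2} = 0.389776
Θ = −S·φ(d₁)·σ/(2√T) + r·K·e^{−rT}·N(−d₂) = −9.449797 + 11.148101 = 1.698304

price = 55.549283
Θ = 1.698304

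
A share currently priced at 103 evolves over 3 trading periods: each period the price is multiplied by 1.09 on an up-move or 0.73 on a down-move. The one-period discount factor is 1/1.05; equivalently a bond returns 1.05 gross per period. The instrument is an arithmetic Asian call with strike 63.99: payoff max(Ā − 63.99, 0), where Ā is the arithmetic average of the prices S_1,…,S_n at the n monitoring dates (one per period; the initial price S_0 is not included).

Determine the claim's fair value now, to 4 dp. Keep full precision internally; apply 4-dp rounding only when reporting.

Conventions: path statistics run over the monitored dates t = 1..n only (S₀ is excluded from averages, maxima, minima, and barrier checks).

price = 42.9113

Under the martingale measure an up-move has probability p* = 0.8889; value the claim as the probability-weighted average of per-path payoffs, discounted 3 periods at R = 1.05.
Enumerate all 2^3 = 8 price paths (U = up ×1.09, D = down ×0.73); each path with k up-moves has probability p*^k·(1−p*)^(3−k).
DDD: Ā=56.7158, payoff=0.0000, prob=0.001372
UDD: Ā=84.6853, payoff=20.6953, prob=0.010974
DUD: Ā=72.3253, payoff=8.3353, prob=0.010974
UUD: Ā=107.9925, payoff=44.0025, prob=0.087791
DDU: Ā=63.3025, payoff=0.0000, prob=0.010974
UDU: Ā=94.5201, payoff=30.5301, prob=0.087791
DUU: Ā=82.1601, payoff=18.1701, prob=0.087791
UUU: Ā=122.6774, payoff=58.6874, prob=0.702332
Price = Σ prob·payoff / R^3 = 49.675148 / 1.157625 = 42.9113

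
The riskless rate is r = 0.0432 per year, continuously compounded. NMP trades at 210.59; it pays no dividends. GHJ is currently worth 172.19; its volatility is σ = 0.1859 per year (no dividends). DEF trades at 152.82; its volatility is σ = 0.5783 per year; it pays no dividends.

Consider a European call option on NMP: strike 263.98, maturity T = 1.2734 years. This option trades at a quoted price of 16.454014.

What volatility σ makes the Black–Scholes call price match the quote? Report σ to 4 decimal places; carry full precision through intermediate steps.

sigma = 0.3147

At σ = 0.3147 the Black–Scholes value reproduces the quote:
σ√T = 0.3147·√1.2734 = 0.355123
d₁ = (ln(S/K) + (r+σ²/2)T) / (σ√T) = (ln(210.59/263.98) + (0.0432+0.3147²/2)·1.2734) / 0.355123 = (-0.225960 + 0.118067) / 0.355123 = -0.303819
d₂ = d₁ − σ√T = -0.303819 − 0.355123 = -0.658942
e^{−rT} = 0.946475
N(d₁) = 0.380633,  N(d₂) = 0.254967
V = S·N(d₁) − K·e^{−rT}·N(d₂) = 80.157512 − 63.703499 = 16.454014 (matching the quote); vega is positive throughout, so no other σ reproduces this price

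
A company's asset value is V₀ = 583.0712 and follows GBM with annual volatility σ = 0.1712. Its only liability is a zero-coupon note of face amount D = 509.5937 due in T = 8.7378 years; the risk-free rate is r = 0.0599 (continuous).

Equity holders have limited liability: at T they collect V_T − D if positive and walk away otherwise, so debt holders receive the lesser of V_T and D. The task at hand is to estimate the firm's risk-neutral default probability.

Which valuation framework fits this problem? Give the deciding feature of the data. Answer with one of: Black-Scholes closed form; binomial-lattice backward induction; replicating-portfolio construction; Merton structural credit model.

Key observation: with the firm-asset dynamics (V₀ = 583.0712) and a single zero-coupon liability of face 509.5937 given, debt value, spread, and default probability all derive from the option view of the balance sheet.

framework: Merton structural credit model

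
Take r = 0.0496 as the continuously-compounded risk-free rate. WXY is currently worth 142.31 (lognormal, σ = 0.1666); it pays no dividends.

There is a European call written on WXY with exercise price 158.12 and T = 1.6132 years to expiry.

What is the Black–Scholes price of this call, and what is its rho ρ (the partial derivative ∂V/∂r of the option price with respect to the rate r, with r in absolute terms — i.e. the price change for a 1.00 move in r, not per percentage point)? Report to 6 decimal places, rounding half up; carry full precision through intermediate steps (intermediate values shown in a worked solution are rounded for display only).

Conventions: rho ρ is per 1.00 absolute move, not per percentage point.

σ√T = 0.1666·√1.6132 = 0.211602
d₁ = (ln(S/K) + (r+σ²/2)T) / (σ√T) = (ln(142.31/158.12) + (0.0496+0.1666²/2)·1.6132) / 0.211602 = (-0.105346 + 0.102402) / 0.211602 = -0.013913
d₂ = d₁ − σ√T = -0.013913 − 0.211602 = -0.225515
e^{−rT} = 0.923103
N(d₁) = 0.494450,  N(d₂) = 0.410789
Call price V = S·N(d₁) − K·e^{−rT}·N(d₂) = 70.365111 − 59.959218 = 10.405893
ρ = K·T·e^{−rT}·N(d₂) = 96.726210

price = 10.405893
ρ = 96.726210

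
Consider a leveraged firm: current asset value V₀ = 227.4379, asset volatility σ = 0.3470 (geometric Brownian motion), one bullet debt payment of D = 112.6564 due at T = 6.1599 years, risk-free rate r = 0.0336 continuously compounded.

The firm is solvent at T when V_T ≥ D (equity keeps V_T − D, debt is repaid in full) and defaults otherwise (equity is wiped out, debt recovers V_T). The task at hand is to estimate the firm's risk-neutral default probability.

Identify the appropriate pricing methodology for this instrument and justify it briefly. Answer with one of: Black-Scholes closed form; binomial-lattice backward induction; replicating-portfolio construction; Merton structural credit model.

framework: Merton structural credit model

Key observation: assets follow a GBM and default happens iff V_T < 112.6564; valuing claims on that split (equity as a call, risky debt as the residual) is the structural model's definition.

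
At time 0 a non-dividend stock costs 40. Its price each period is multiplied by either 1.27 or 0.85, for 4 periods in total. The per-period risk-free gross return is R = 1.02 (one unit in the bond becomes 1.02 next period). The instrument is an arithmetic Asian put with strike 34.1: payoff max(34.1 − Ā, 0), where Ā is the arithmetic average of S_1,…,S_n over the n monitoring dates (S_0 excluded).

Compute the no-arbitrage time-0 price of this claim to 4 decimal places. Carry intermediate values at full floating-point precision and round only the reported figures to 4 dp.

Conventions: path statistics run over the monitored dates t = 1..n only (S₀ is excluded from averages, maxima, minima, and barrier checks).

price = 1.2735

Set p* = 0.4048 (from d < R < u); the path-dependent value is the discounted p*-expectation over all price paths.
Enumerate all 2^4 = 16 price paths (U = up ×1.27, D = down ×0.85); each path with k up-moves has probability p*^k·(1−p*)^(4−k).
DDDD: Ā=27.0863, payoff=7.0137, prob=0.125534
UDDD: Ā=40.4701, payoff=0.0000, prob=0.085363
DUDD: Ā=36.2701, payoff=0.0000, prob=0.085363
UUDD: Ā=54.1919, payoff=0.0000, prob=0.058047
DDUD: Ā=32.7001, payoff=1.3999, prob=0.085363
UDUD: Ā=48.8579, payoff=0.0000, prob=0.058047
DUUD: Ā=44.6579, payoff=0.0000, prob=0.058047
UUUD: Ā=66.7241, payoff=0.0000, prob=0.039472
DDDU: Ā=29.6656, payoff=4.4344, prob=0.085363
UDDU: Ā=44.3240, payoff=0.0000, prob=0.058047
DUDU: Ā=40.1240, payoff=0.0000, prob=0.058047
UUDU: Ā=59.9499, payoff=0.0000, prob=0.039472
DDUU: Ā=36.5540, payoff=0.0000, prob=0.058047
UDUU: Ā=54.6159, payoff=0.0000, prob=0.039472
DUUU: Ā=50.4159, payoff=0.0000, prob=0.039472
UUUU: Ā=75.3273, payoff=0.0000, prob=0.026841
Price = Σ prob·payoff / R^4 = 1.378489 / 1.082432 = 1.2735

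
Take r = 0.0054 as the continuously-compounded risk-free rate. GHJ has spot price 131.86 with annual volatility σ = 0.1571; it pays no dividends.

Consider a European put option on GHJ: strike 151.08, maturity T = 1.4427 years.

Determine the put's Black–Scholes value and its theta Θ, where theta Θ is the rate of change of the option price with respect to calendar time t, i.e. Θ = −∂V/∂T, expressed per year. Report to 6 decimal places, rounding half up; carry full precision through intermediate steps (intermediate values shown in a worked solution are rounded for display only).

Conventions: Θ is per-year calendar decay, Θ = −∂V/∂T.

σ√T = 0.1571·√1.4427 = 0.188697
d₁ = (ln(S/K) + (r+σ²/2)T) / (σ√T) = (ln(131.86/151.08) + (0.0054+0.1571²/2)·1.4427) / 0.188697 = (-0.136069 + 0.025594) / 0.188697 = -0.585463
d₂ = d₁ − σ√T = -0.585463 − 0.188697 = -0.774160
e^{−rT} = 0.992240
N(−d₁) = 0.720882,  N(−d₂) = 0.780582
Put price V = K·e^{−rT}·N(−d₂) − S·N(−d₁) = 117.015133 − 95.055481 = 21.959652
φ(d₁) = (1/√(2π))·e^{−d₁²/2} = 0.336108
Θ = −S·φ(d₁)·σ/(2√T) + r·K·e^{−rT}·N(−d₂) = −2.898347 + 0.631882 = -2.266465

price = 21.959652
Θ = -2.266465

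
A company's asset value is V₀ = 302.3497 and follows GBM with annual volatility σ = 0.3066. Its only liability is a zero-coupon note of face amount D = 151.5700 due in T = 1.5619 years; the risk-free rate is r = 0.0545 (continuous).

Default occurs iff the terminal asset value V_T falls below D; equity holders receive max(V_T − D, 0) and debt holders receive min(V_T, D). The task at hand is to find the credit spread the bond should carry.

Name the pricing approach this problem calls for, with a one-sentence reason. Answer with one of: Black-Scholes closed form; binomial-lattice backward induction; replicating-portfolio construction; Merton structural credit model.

Key observation: the data describe a firm's assets (V₀ = 302.3497, GBM) and a single zero-coupon debt of face 151.5700, so credit quantities follow from equity-as-call in the structural model.

framework: Merton structural credit model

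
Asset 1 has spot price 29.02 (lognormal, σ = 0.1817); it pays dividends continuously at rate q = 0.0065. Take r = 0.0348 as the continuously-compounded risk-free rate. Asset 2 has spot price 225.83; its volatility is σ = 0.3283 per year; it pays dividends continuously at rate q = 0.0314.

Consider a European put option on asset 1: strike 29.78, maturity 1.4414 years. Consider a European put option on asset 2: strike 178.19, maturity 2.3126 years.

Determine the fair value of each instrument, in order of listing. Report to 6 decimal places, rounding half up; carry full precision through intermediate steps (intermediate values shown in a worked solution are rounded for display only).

price(asset 1 put K=29.78) = 2.271152
price(asset 2 put K=178.19) = 18.336844

[asset 1 put K=29.78]
σ√T = 0.1817·√1.4414 = 0.218146
d₁ = (ln(S/K) + (r−q+σ²/2)T) / (σ√T) = (ln(29.02/29.78) + (0.0348−0.0065+0.1817²/2)·1.4414) / 0.218146 = (-0.025852 + 0.064585) / 0.218146 = 0.177559
d₂ = d₁ − σ√T = 0.177559 − 0.218146 = -0.040587
e^{−rT} = 0.951077
e^{−qT} = 0.990675
N(−d₁) = 0.429535,  N(−d₂) = 0.516188
price = K·e^{−rT}·N(−d₂) − S·e^{−qT}·N(−d₁) = 14.620013 − 12.348860 = 2.271152
[asset 2 put K=178.19]
σ√T = 0.3283·√2.3126 = 0.499254
d₁ = (ln(S/K) + (r−q+σ²/2)T) / (σ√T) = (ln(225.83/178.19) + (0.0348−0.0314+0.3283²/2)·2.3126) / 0.499254 = (0.236932 + 0.132490) / 0.499254 = 0.739949
d₂ = d₁ − σ√T = 0.739949 − 0.499254 = 0.240695
e^{−rT} = 0.922675
e^{−qT} = 0.929958
N(−d₁) = 0.229666,  N(−d₂) = 0.404896
price = K·e^{−rT}·N(−d₂) − S·e^{−qT}·N(−d₁) = 66.569475 − 48.232631 = 18.336844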